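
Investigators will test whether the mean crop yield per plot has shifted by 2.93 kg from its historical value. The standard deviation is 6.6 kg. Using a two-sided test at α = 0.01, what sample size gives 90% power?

76

For a one-sample z-test, n = ((z_{α/2} + z_β)·σ/δ)².
z_{α/2} = 2.576 (two-sided α = 0.01); z_β = 1.282 (power 90% → β = 0.1).
n = (3.858 × 6.6 / 2.93)² = 75.52
Round up: n = 76.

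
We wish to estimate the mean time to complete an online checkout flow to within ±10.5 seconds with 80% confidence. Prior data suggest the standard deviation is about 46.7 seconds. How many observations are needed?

33

For a mean, the margin of error is E = z·σ/√n, so n = (zσ/E)².
At 80% confidence, z = 1.282.
n = (1.282 × 46.7 / 10.5)² = 32.51
Round up: n = 33.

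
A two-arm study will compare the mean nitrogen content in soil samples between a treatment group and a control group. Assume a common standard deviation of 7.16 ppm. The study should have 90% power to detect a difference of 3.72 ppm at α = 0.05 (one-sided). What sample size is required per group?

64 per group

For two equal groups, n per group = 2·((z_α + z_β)·σ/δ)².
z_α = 1.645; z_β = 1.282 (power 90%).
n = 2 × (2.927 × 7.16 / 3.72)² = 2 × 31.74 = 63.48
Round up: n = 64 per group.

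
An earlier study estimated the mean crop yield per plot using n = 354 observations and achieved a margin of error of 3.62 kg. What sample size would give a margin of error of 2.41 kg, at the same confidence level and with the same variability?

Margin of error scales as 1/√n, so n₂ = n₁·(E₁/E₂)².
n₂ = 354 × (3.62/2.41)² = 354 × 2.256 = 798.62
Round up: n₂ = 799.

799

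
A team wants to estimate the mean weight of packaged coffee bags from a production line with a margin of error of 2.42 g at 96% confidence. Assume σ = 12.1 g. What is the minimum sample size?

For a mean, the margin of error is E = z·σ/√n, so n = (zσ/E)².
At 96% confidence, z = 2.054.
n = (2.054 × 12.1 / 2.42)² = 105.47
Round up: n = 106.

n = 106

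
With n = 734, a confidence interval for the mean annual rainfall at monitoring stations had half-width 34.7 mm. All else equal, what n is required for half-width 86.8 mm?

118

Margin of error scales as 1/√n, so n₂ = n₁·(E₁/E₂)².
n₂ = 734 × (34.7/86.8)² = 734 × 0.1598 = 117.29
Round up: n₂ = 118.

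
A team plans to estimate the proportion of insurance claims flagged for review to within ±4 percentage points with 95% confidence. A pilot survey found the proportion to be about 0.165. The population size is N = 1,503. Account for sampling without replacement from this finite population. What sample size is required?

272

For a proportion with margin E = 0.04 at 95% confidence, z = 1.960.
n = p̂(1−p̂)(z/E)² = 0.165 × 0.835 × (1.960/0.04)² = 330.80 — call this n₀.
Finite-population correction with N = 1,503: n = n₀ / (1 + (n₀−1)/N) = 330.80 / 1.219 = 271.37
Round up: n = 272.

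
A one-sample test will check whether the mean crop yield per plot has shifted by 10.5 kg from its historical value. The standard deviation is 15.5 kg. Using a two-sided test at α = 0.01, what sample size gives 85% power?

For a one-sample z-test, n = ((z_{α/2} + z_β)·σ/δ)².
z_{α/2} = 2.576 (two-sided α = 0.01); z_β = 1.036 (power 85% → β = 0.15).
n = (3.612 × 15.5 / 10.5)² = 28.43
Round up: n = 29.

n = 29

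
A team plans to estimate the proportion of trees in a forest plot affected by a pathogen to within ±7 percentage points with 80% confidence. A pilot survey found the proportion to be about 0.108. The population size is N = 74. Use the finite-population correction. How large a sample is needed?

23

For a proportion with margin E = 0.07 at 80% confidence, z = 1.282.
n = p̂(1−p̂)(z/E)² = 0.108 × 0.892 × (1.282/0.07)² = 32.31 — call this n₀.
Finite-population correction with N = 74: n = n₀ / (1 + (n₀−1)/N) = 32.31 / 1.423 = 22.71
Round up: n = 23.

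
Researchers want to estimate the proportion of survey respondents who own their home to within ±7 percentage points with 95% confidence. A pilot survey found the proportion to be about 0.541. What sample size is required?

n = 195

For a proportion with margin E = 0.07 at 95% confidence, z = 1.960.
n = p̂(1−p̂)(z/E)² = 0.541 × 0.459 × (1.960/0.07)² = 194.68
Round up: n = 195.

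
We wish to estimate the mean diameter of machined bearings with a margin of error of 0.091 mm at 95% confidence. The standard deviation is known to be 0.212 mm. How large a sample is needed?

n = 21

For a mean, the margin of error is E = z·σ/√n, so n = (zσ/E)².
At 95% confidence, z = 1.960.
n = (1.960 × 0.212 / 0.091)² = 20.85
Round up: n = 21.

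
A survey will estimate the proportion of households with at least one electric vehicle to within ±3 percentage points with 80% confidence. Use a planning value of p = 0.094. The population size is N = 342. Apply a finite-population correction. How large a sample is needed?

For a proportion with margin E = 0.03 at 80% confidence, z = 1.282.
n = p̂(1−p̂)(z/E)² = 0.094 × 0.906 × (1.282/0.03)² = 155.52 — call this n₀.
Finite-population correction with N = 342: n = n₀ / (1 + (n₀−1)/N) = 155.52 / 1.452 = 107.11
Round up: n = 108.

108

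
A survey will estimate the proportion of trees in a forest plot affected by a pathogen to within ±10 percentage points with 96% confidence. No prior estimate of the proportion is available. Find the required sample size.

For a proportion with margin E = 0.1 at 96% confidence, z = 2.054.
With no prior estimate, use p = 0.5, which maximizes p(1−p) at 0.25.
n = 0.25 × (z/E)² = 0.25 × (2.054/0.1)² = 105.47
Round up: n = 106.

106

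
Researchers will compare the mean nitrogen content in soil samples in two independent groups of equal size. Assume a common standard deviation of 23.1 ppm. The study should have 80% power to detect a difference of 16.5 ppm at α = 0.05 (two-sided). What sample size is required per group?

For two equal groups, n per group = 2·((z_{α/2} + z_β)·σ/δ)².
z_{α/2} = 1.960; z_β = 0.842 (power 80%).
n = 2 × (2.802 × 23.1 / 16.5)² = 2 × 15.39 = 30.78
Round up: n = 31 per group.

31 per group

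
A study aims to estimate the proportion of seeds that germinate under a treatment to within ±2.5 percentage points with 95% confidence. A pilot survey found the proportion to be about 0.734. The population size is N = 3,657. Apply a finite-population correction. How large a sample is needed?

904

For a proportion with margin E = 0.025 at 95% confidence, z = 1.960.
n = p̂(1−p̂)(z/E)² = 0.734 × 0.266 × (1.960/0.025)² = 1200.08 — call this n₀.
Finite-population correction with N = 3,657: n = n₀ / (1 + (n₀−1)/N) = 1200.08 / 1.328 = 903.67
Round up: n = 904.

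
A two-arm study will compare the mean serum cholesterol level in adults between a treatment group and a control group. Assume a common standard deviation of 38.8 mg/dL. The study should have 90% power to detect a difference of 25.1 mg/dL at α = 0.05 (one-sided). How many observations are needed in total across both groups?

82 total

For two equal groups, n per group = 2·((z_α + z_β)·σ/δ)².
z_α = 1.645; z_β = 1.282 (power 90%).
n = 2 × (2.927 × 38.8 / 25.1)² = 2 × 20.47 = 40.94
Round up: n = 41 per group.
Total across both groups: 2 × 41 = 82.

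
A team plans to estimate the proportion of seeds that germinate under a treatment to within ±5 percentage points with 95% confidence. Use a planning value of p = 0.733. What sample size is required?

For a proportion with margin E = 0.05 at 95% confidence, z = 1.960.
n = p̂(1−p̂)(z/E)² = 0.733 × 0.267 × (1.960/0.05)² = 300.74
Round up: n = 301.

301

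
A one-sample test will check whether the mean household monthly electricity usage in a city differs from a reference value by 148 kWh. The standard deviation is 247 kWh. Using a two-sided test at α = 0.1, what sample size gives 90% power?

For a one-sample z-test, n = ((z_{α/2} + z_β)·σ/δ)².
z_{α/2} = 1.645 (two-sided α = 0.1); z_β = 1.282 (power 90% → β = 0.1).
n = (2.927 × 247 / 148)² = 23.86
Round up: n = 24.

24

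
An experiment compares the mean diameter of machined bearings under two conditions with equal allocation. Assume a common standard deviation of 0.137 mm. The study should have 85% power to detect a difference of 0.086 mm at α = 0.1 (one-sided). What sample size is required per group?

28 per group

For two equal groups, n per group = 2·((z_α + z_β)·σ/δ)².
z_α = 1.282; z_β = 1.036 (power 85%).
n = 2 × (2.318 × 0.137 / 0.086)² = 2 × 13.64 = 27.28
Round up: n = 28 per group.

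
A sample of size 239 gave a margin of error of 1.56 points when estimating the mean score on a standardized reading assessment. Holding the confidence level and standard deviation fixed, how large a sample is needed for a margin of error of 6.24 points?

15

Margin of error scales as 1/√n, so n₂ = n₁·(E₁/E₂)².
n₂ = 239 × (1.56/6.24)² = 239 × 0.0625 = 14.94
Round up: n₂ = 15.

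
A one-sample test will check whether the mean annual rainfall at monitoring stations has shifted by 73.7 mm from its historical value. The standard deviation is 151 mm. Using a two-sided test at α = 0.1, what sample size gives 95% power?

46

For a one-sample z-test, n = ((z_{α/2} + z_β)·σ/δ)².
z_{α/2} = 1.645 (two-sided α = 0.1); z_β = 1.645 (power 95% → β = 0.05).
n = (3.290 × 151 / 73.7)² = 45.44
Round up: n = 46.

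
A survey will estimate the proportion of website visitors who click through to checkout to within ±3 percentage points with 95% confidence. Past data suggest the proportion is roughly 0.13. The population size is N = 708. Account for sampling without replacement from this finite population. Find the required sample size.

n = 288

For a proportion with margin E = 0.03 at 95% confidence, z = 1.960.
n = p̂(1−p̂)(z/E)² = 0.13 × 0.87 × (1.960/0.03)² = 482.76 — call this n₀.
Finite-population correction with N = 708: n = n₀ / (1 + (n₀−1)/N) = 482.76 / 1.68 = 287.36
Round up: n = 288.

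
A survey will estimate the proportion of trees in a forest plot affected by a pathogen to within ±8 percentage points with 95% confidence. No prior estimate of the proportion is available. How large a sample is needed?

For a proportion with margin E = 0.08 at 95% confidence, z = 1.960.
With no prior estimate, use p = 0.5, which maximizes p(1−p) at 0.25.
n = 0.25 × (z/E)² = 0.25 × (1.960/0.08)² = 150.06
Round up: n = 151.

151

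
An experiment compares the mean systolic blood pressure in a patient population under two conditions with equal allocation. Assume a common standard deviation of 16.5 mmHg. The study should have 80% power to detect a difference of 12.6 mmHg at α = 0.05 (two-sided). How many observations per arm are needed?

For two equal groups, n per group = 2·((z_{α/2} + z_β)·σ/δ)².
z_{α/2} = 1.960; z_β = 0.842 (power 80%).
n = 2 × (2.802 × 16.5 / 12.6)² = 2 × 13.46 = 26.92
Round up: n = 27 per group.

27 per group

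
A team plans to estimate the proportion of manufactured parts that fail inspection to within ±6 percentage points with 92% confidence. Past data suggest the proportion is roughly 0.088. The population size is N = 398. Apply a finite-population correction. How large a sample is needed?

n = 59

For a proportion with margin E = 0.06 at 92% confidence, z = 1.751.
n = p̂(1−p̂)(z/E)² = 0.088 × 0.912 × (1.751/0.06)² = 68.35 — call this n₀.
Finite-population correction with N = 398: n = n₀ / (1 + (n₀−1)/N) = 68.35 / 1.169 = 58.47
Round up: n = 59.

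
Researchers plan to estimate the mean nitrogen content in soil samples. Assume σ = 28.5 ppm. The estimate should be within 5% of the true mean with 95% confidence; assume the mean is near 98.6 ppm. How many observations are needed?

129

For a mean, the margin of error is E = z·σ/√n, so n = (zσ/E)².
At 95% confidence, z = 1.960.
E = 5% of 98.6 = 4.93 ppm.
n = (1.960 × 28.5 / 4.93)² = 128.38
Round up: n = 129.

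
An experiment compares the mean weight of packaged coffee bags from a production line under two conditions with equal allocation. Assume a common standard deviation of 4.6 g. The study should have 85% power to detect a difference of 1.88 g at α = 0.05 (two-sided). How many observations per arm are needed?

For two equal groups, n per group = 2·((z_{α/2} + z_β)·σ/δ)².
z_{α/2} = 1.960; z_β = 1.036 (power 85%).
n = 2 × (2.996 × 4.6 / 1.88)² = 2 × 53.74 = 107.48
Round up: n = 108 per group.

108 per group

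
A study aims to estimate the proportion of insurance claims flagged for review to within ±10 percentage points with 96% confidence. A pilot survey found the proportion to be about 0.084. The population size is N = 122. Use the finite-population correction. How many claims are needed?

26

For a proportion with margin E = 0.1 at 96% confidence, z = 2.054.
n = p̂(1−p̂)(z/E)² = 0.084 × 0.916 × (2.054/0.1)² = 32.46 — call this n₀.
Finite-population correction with N = 122: n = n₀ / (1 + (n₀−1)/N) = 32.46 / 1.258 = 25.80
Round up: n = 26.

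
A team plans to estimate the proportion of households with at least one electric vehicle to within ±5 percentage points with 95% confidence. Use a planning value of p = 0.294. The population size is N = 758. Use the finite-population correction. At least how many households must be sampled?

n = 225

For a proportion with margin E = 0.05 at 95% confidence, z = 1.960.
n = p̂(1−p̂)(z/E)² = 0.294 × 0.706 × (1.960/0.05)² = 318.95 — call this n₀.
Finite-population correction with N = 758: n = n₀ / (1 + (n₀−1)/N) = 318.95 / 1.419 = 224.77
Round up: n = 225.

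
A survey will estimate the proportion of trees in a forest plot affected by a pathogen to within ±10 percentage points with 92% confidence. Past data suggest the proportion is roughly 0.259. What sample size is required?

n = 59

For a proportion with margin E = 0.1 at 92% confidence, z = 1.751.
n = p̂(1−p̂)(z/E)² = 0.259 × 0.741 × (1.751/0.1)² = 58.84
Round up: n = 59.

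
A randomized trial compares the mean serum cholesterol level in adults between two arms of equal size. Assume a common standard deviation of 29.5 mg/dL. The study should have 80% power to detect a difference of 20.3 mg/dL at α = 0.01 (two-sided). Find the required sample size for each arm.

50 per group

For two equal groups, n per group = 2·((z_{α/2} + z_β)·σ/δ)².
z_{α/2} = 2.576; z_β = 0.842 (power 80%).
n = 2 × (3.418 × 29.5 / 20.3)² = 2 × 24.67 = 49.34
Round up: n = 50 per group.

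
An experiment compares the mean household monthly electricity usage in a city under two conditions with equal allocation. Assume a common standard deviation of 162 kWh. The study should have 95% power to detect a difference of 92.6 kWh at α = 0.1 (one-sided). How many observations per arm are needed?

For two equal groups, n per group = 2·((z_α + z_β)·σ/δ)².
z_α = 1.282; z_β = 1.645 (power 95%).
n = 2 × (2.927 × 162 / 92.6)² = 2 × 26.22 = 52.44
Round up: n = 53 per group.

53 per group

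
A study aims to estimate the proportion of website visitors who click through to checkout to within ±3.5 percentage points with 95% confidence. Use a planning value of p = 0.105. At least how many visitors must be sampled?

For a proportion with margin E = 0.035 at 95% confidence, z = 1.960.
n = p̂(1−p̂)(z/E)² = 0.105 × 0.895 × (1.960/0.035)² = 294.71
Round up: n = 295.

n = 295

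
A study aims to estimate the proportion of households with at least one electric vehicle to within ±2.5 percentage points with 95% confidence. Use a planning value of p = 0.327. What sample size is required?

For a proportion with margin E = 0.025 at 95% confidence, z = 1.960.
n = p̂(1−p̂)(z/E)² = 0.327 × 0.673 × (1.960/0.025)² = 1352.68
Round up: n = 1353.

n = 1353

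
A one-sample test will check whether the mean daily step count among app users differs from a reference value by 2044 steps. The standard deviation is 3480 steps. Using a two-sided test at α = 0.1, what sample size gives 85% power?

n = 21

For a one-sample z-test, n = ((z_{α/2} + z_β)·σ/δ)².
z_{α/2} = 1.645 (two-sided α = 0.1); z_β = 1.036 (power 85% → β = 0.15).
n = (2.681 × 3480 / 2044)² = 20.83
Round up: n = 21.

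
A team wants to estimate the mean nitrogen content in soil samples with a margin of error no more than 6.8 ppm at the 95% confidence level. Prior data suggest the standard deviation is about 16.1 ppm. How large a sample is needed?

22

For a mean, the margin of error is E = z·σ/√n, so n = (zσ/E)².
At 95% confidence, z = 1.960.
n = (1.960 × 16.1 / 6.8)² = 21.54
Round up: n = 22.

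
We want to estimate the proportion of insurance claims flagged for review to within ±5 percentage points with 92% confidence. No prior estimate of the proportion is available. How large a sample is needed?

For a proportion with margin E = 0.05 at 92% confidence, z = 1.751.
With no prior estimate, use p = 0.5, which maximizes p(1−p) at 0.25.
n = 0.25 × (z/E)² = 0.25 × (1.751/0.05)² = 306.60
Round up: n = 307.

307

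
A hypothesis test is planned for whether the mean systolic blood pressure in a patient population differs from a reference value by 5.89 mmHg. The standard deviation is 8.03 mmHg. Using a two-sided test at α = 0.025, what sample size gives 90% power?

For a one-sample z-test, n = ((z_{α/2} + z_β)·σ/δ)².
z_{α/2} = 2.241 (two-sided α = 0.025); z_β = 1.282 (power 90% → β = 0.1).
n = (3.523 × 8.03 / 5.89)² = 23.07
Round up: n = 24.

24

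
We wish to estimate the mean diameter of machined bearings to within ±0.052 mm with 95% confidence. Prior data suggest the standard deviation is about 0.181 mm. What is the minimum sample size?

For a mean, the margin of error is E = z·σ/√n, so n = (zσ/E)².
At 95% confidence, z = 1.960.
n = (1.960 × 0.181 / 0.052)² = 46.54
Round up: n = 47.

47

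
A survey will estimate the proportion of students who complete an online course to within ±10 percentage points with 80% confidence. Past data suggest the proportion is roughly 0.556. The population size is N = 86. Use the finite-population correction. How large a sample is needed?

28

For a proportion with margin E = 0.1 at 80% confidence, z = 1.282.
n = p̂(1−p̂)(z/E)² = 0.556 × 0.444 × (1.282/0.1)² = 40.57 — call this n₀.
Finite-population correction with N = 86: n = n₀ / (1 + (n₀−1)/N) = 40.57 / 1.46 = 27.79
Round up: n = 28.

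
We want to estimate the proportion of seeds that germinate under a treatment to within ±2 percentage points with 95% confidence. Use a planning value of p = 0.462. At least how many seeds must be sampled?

For a proportion with margin E = 0.02 at 95% confidence, z = 1.960.
n = p̂(1−p̂)(z/E)² = 0.462 × 0.538 × (1.960/0.02)² = 2387.13
Round up: n = 2388.

2388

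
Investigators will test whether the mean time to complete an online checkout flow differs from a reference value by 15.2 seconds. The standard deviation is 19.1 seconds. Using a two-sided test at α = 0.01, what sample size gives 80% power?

19

For a one-sample z-test, n = ((z_{α/2} + z_β)·σ/δ)².
z_{α/2} = 2.576 (two-sided α = 0.01); z_β = 0.842 (power 80% → β = 0.2).
n = (3.418 × 19.1 / 15.2)² = 18.45
Round up: n = 19.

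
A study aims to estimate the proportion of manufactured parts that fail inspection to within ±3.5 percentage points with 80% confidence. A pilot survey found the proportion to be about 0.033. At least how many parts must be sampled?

For a proportion with margin E = 0.035 at 80% confidence, z = 1.282.
n = p̂(1−p̂)(z/E)² = 0.033 × 0.967 × (1.282/0.035)² = 42.81
Round up: n = 43.

n = 43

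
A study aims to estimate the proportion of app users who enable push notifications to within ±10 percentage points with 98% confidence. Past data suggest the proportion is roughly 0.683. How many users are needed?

For a proportion with margin E = 0.1 at 98% confidence, z = 2.326.
n = p̂(1−p̂)(z/E)² = 0.683 × 0.317 × (2.326/0.1)² = 117.14
Round up: n = 118.

118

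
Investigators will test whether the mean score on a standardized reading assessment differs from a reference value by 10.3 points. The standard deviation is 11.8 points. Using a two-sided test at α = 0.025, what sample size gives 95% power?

20

For a one-sample z-test, n = ((z_{α/2} + z_β)·σ/δ)².
z_{α/2} = 2.241 (two-sided α = 0.025); z_β = 1.645 (power 95% → β = 0.05).
n = (3.886 × 11.8 / 10.3)² = 19.82
Round up: n = 20.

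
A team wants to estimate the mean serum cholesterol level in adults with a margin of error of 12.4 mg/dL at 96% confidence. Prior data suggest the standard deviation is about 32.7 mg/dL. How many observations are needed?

30

For a mean, the margin of error is E = z·σ/√n, so n = (zσ/E)².
At 96% confidence, z = 2.054.
n = (2.054 × 32.7 / 12.4)² = 29.34
Round up: n = 30.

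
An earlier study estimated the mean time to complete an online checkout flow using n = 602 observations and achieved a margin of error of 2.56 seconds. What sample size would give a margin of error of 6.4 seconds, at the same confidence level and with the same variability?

n = 97

Margin of error scales as 1/√n, so n₂ = n₁·(E₁/E₂)².
n₂ = 602 × (2.56/6.4)² = 602 × 0.16 = 96.32
Round up: n₂ = 97.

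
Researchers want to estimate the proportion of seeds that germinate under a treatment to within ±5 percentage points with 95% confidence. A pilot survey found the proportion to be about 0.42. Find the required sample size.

n = 375

For a proportion with margin E = 0.05 at 95% confidence, z = 1.960.
n = p̂(1−p̂)(z/E)² = 0.42 × 0.58 × (1.960/0.05)² = 374.33
Round up: n = 375.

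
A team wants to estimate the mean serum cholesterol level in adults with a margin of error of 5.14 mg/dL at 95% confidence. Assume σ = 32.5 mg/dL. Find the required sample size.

154

For a mean, the margin of error is E = z·σ/√n, so n = (zσ/E)².
At 95% confidence, z = 1.960.
n = (1.960 × 32.5 / 5.14)² = 153.59
Round up: n = 154.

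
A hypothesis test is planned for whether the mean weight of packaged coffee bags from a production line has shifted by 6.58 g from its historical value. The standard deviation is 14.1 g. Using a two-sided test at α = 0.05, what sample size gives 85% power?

n = 42

For a one-sample z-test, n = ((z_{α/2} + z_β)·σ/δ)².
z_{α/2} = 1.960 (two-sided α = 0.05); z_β = 1.036 (power 85% → β = 0.15).
n = (2.996 × 14.1 / 6.58)² = 41.22
Round up: n = 42.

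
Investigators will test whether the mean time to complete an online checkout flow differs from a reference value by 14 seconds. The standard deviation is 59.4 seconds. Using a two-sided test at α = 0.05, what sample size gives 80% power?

For a one-sample z-test, n = ((z_{α/2} + z_β)·σ/δ)².
z_{α/2} = 1.960 (two-sided α = 0.05); z_β = 0.842 (power 80% → β = 0.2).
n = (2.802 × 59.4 / 14)² = 141.34
Round up: n = 142.

142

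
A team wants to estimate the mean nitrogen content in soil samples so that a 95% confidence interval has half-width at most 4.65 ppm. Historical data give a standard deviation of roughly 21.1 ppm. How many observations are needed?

n = 80

For a mean, the margin of error is E = z·σ/√n, so n = (zσ/E)².
At 95% confidence, z = 1.960.
n = (1.960 × 21.1 / 4.65)² = 79.10
Round up: n = 80.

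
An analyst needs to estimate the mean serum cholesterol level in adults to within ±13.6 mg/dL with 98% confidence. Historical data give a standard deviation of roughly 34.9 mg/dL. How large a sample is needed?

For a mean, the margin of error is E = z·σ/√n, so n = (zσ/E)².
At 98% confidence, z = 2.326.
n = (2.326 × 34.9 / 13.6)² = 35.63
Round up: n = 36.

36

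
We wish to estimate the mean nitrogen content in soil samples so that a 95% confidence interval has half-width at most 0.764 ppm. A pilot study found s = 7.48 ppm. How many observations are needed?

For a mean, the margin of error is E = z·σ/√n, so n = (zσ/E)².
At 95% confidence, z = 1.960.
n = (1.960 × 7.48 / 0.764)² = 368.24
Round up: n = 369.

369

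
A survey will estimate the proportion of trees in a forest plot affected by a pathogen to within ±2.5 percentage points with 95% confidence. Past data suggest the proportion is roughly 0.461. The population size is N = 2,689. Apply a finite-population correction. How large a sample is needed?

For a proportion with margin E = 0.025 at 95% confidence, z = 1.960.
n = p̂(1−p̂)(z/E)² = 0.461 × 0.539 × (1.960/0.025)² = 1527.29 — call this n₀.
Finite-population correction with N = 2,689: n = n₀ / (1 + (n₀−1)/N) = 1527.29 / 1.568 = 974.04
Round up: n = 975.

975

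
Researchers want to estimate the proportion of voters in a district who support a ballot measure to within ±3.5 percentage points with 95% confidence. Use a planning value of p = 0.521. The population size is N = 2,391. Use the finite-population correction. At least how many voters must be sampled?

n = 590

For a proportion with margin E = 0.035 at 95% confidence, z = 1.960.
n = p̂(1−p̂)(z/E)² = 0.521 × 0.479 × (1.960/0.035)² = 782.62 — call this n₀.
Finite-population correction with N = 2,391: n = n₀ / (1 + (n₀−1)/N) = 782.62 / 1.327 = 589.77
Round up: n = 590.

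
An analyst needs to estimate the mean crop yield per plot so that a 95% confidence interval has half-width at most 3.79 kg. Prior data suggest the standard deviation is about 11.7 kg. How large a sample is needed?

37

For a mean, the margin of error is E = z·σ/√n, so n = (zσ/E)².
At 95% confidence, z = 1.960.
n = (1.960 × 11.7 / 3.79)² = 36.61
Round up: n = 37.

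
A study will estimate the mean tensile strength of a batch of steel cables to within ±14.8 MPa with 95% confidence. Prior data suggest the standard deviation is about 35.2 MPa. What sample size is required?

22

For a mean, the margin of error is E = z·σ/√n, so n = (zσ/E)².
At 95% confidence, z = 1.960.
n = (1.960 × 35.2 / 14.8)² = 21.73
Round up: n = 22.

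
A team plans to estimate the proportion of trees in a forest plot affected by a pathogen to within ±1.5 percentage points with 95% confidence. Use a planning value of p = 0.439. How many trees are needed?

For a proportion with margin E = 0.015 at 95% confidence, z = 1.960.
n = p̂(1−p̂)(z/E)² = 0.439 × 0.561 × (1.960/0.015)² = 4204.91
Round up: n = 4205.

4205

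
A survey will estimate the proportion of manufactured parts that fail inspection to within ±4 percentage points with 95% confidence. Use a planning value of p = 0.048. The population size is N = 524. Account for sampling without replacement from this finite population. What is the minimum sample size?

For a proportion with margin E = 0.04 at 95% confidence, z = 1.960.
n = p̂(1−p̂)(z/E)² = 0.048 × 0.952 × (1.960/0.04)² = 109.72 — call this n₀.
Finite-population correction with N = 524: n = n₀ / (1 + (n₀−1)/N) = 109.72 / 1.207 = 90.90
Round up: n = 91.

91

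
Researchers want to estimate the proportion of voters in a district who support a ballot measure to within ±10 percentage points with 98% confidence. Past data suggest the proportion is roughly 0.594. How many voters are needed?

131

For a proportion with margin E = 0.1 at 98% confidence, z = 2.326.
n = p̂(1−p̂)(z/E)² = 0.594 × 0.406 × (2.326/0.1)² = 130.48
Round up: n = 131.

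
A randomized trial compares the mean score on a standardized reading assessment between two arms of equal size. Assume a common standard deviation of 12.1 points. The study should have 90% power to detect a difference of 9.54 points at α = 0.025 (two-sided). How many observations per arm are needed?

40 per group

For two equal groups, n per group = 2·((z_{α/2} + z_β)·σ/δ)².
z_{α/2} = 2.241; z_β = 1.282 (power 90%).
n = 2 × (3.523 × 12.1 / 9.54)² = 2 × 19.97 = 39.94
Round up: n = 40 per group.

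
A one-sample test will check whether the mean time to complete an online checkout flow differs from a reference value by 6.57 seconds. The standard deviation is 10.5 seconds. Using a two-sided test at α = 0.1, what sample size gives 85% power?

n = 19

For a one-sample z-test, n = ((z_{α/2} + z_β)·σ/δ)².
z_{α/2} = 1.645 (two-sided α = 0.1); z_β = 1.036 (power 85% → β = 0.15).
n = (2.681 × 10.5 / 6.57)² = 18.36
Round up: n = 19.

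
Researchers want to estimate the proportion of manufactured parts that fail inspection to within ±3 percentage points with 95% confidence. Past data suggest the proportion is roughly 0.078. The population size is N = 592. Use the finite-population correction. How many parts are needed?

203

For a proportion with margin E = 0.03 at 95% confidence, z = 1.960.
n = p̂(1−p̂)(z/E)² = 0.078 × 0.922 × (1.960/0.03)² = 306.97 — call this n₀.
Finite-population correction with N = 592: n = n₀ / (1 + (n₀−1)/N) = 306.97 / 1.517 = 202.35
Round up: n = 203.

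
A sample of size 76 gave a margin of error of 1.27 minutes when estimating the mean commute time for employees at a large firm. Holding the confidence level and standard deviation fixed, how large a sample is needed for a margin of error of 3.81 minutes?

9

Margin of error scales as 1/√n, so n₂ = n₁·(E₁/E₂)².
n₂ = 76 × (1.27/3.81)² = 76 × 0.1111 = 8.44
Round up: n₂ = 9.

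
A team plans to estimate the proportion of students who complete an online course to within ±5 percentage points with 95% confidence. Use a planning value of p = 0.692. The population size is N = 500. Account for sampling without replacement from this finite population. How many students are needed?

For a proportion with margin E = 0.05 at 95% confidence, z = 1.960.
n = p̂(1−p̂)(z/E)² = 0.692 × 0.308 × (1.960/0.05)² = 327.51 — call this n₀.
Finite-population correction with N = 500: n = n₀ / (1 + (n₀−1)/N) = 327.51 / 1.653 = 198.13
Round up: n = 199.

199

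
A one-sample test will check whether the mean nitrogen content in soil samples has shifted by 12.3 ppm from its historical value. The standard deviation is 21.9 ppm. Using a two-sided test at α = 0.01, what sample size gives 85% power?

42

For a one-sample z-test, n = ((z_{α/2} + z_β)·σ/δ)².
z_{α/2} = 2.576 (two-sided α = 0.01); z_β = 1.036 (power 85% → β = 0.15).
n = (3.612 × 21.9 / 12.3)² = 41.36
Round up: n = 42.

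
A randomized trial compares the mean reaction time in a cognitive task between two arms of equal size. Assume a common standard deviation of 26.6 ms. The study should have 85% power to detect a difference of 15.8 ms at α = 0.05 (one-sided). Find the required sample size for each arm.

41 per group

For two equal groups, n per group = 2·((z_α + z_β)·σ/δ)².
z_α = 1.645; z_β = 1.036 (power 85%).
n = 2 × (2.681 × 26.6 / 15.8)² = 2 × 20.37 = 40.74
Round up: n = 41 per group.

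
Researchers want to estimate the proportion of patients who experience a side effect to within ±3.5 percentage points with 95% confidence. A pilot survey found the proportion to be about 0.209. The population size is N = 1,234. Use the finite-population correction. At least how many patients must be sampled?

366

For a proportion with margin E = 0.035 at 95% confidence, z = 1.960.
n = p̂(1−p̂)(z/E)² = 0.209 × 0.791 × (1.960/0.035)² = 518.44 — call this n₀.
Finite-population correction with N = 1,234: n = n₀ / (1 + (n₀−1)/N) = 518.44 / 1.419 = 365.36
Round up: n = 366.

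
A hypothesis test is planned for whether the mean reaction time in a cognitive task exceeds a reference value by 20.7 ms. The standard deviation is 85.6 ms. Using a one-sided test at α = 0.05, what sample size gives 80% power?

106

For a one-sample z-test, n = ((z_α + z_β)·σ/δ)².
z_α = 1.645 (one-sided α = 0.05); z_β = 0.842 (power 80% → β = 0.2).
n = (2.487 × 85.6 / 20.7)² = 105.77
Round up: n = 106.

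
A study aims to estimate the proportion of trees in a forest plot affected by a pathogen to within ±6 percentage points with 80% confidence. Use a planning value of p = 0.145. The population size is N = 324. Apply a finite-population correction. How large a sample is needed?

For a proportion with margin E = 0.06 at 80% confidence, z = 1.282.
n = p̂(1−p̂)(z/E)² = 0.145 × 0.855 × (1.282/0.06)² = 56.60 — call this n₀.
Finite-population correction with N = 324: n = n₀ / (1 + (n₀−1)/N) = 56.60 / 1.172 = 48.29
Round up: n = 49.

n = 49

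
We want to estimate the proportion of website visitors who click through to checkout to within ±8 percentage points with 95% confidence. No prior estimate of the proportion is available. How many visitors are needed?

For a proportion with margin E = 0.08 at 95% confidence, z = 1.960.
With no prior estimate, use p = 0.5, which maximizes p(1−p) at 0.25.
n = 0.25 × (z/E)² = 0.25 × (1.960/0.08)² = 150.06
Round up: n = 151.

151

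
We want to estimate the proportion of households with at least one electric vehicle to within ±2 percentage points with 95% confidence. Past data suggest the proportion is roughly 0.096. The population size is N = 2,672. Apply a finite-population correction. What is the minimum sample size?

For a proportion with margin E = 0.02 at 95% confidence, z = 1.960.
n = p̂(1−p̂)(z/E)² = 0.096 × 0.904 × (1.960/0.02)² = 833.47 — call this n₀.
Finite-population correction with N = 2,672: n = n₀ / (1 + (n₀−1)/N) = 833.47 / 1.312 = 635.27
Round up: n = 636.

n = 636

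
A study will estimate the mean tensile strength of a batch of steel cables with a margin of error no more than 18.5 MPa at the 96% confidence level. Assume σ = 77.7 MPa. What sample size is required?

75

For a mean, the margin of error is E = z·σ/√n, so n = (zσ/E)².
At 96% confidence, z = 2.054.
n = (2.054 × 77.7 / 18.5)² = 74.42
Round up: n = 75.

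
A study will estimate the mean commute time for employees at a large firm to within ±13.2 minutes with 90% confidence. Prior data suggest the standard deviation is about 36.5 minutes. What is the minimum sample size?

For a mean, the margin of error is E = z·σ/√n, so n = (zσ/E)².
At 90% confidence, z = 1.645.
n = (1.645 × 36.5 / 13.2)² = 20.69
Round up: n = 21.

21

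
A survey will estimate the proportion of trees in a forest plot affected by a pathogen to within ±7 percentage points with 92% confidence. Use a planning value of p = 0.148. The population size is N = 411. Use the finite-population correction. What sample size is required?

67

For a proportion with margin E = 0.07 at 92% confidence, z = 1.751.
n = p̂(1−p̂)(z/E)² = 0.148 × 0.852 × (1.751/0.07)² = 78.90 — call this n₀.
Finite-population correction with N = 411: n = n₀ / (1 + (n₀−1)/N) = 78.90 / 1.19 = 66.30
Round up: n = 67.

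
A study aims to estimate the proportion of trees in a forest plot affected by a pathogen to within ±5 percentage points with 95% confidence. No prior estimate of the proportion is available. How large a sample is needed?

n = 385

For a proportion with margin E = 0.05 at 95% confidence, z = 1.960.
With no prior estimate, use p = 0.5, which maximizes p(1−p) at 0.25.
n = 0.25 × (z/E)² = 0.25 × (1.960/0.05)² = 384.16
Round up: n = 385.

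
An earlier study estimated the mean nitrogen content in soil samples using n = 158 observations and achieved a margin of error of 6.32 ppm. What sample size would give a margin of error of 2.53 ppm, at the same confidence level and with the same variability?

Margin of error scales as 1/√n, so n₂ = n₁·(E₁/E₂)².
n₂ = 158 × (6.32/2.53)² = 158 × 6.24 = 985.92
Round up: n₂ = 986.

986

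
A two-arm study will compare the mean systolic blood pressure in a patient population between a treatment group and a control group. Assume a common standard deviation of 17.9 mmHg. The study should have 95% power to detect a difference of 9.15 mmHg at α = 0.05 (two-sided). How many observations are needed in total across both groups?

200 total

For two equal groups, n per group = 2·((z_{α/2} + z_β)·σ/δ)².
z_{α/2} = 1.960; z_β = 1.645 (power 95%).
n = 2 × (3.605 × 17.9 / 9.15)² = 2 × 49.74 = 99.48
Round up: n = 100 per group.
Total across both groups: 2 × 100 = 200.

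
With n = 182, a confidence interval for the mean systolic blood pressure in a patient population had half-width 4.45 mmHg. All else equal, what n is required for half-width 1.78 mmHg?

1138

Margin of error scales as 1/√n, so n₂ = n₁·(E₁/E₂)².
n₂ = 182 × (4.45/1.78)² = 182 × 6.25 = 1137.50
Round up: n₂ = 1138.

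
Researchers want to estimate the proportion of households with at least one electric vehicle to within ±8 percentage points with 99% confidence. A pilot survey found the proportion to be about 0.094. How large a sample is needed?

89

For a proportion with margin E = 0.08 at 99% confidence, z = 2.576.
n = p̂(1−p̂)(z/E)² = 0.094 × 0.906 × (2.576/0.08)² = 88.30
Round up: n = 89.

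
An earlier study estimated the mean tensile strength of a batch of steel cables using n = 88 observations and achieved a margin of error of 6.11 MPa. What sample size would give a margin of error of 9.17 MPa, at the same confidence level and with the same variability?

Margin of error scales as 1/√n, so n₂ = n₁·(E₁/E₂)².
n₂ = 88 × (6.11/9.17)² = 88 × 0.444 = 39.07
Round up: n₂ = 40.

40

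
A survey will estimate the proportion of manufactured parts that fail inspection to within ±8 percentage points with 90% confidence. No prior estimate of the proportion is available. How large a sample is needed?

For a proportion with margin E = 0.08 at 90% confidence, z = 1.645.
With no prior estimate, use p = 0.5, which maximizes p(1−p) at 0.25.
n = 0.25 × (z/E)² = 0.25 × (1.645/0.08)² = 105.70
Round up: n = 106.

106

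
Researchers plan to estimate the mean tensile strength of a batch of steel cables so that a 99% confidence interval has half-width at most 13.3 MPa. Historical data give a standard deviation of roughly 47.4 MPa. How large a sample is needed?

For a mean, the margin of error is E = z·σ/√n, so n = (zσ/E)².
At 99% confidence, z = 2.576.
n = (2.576 × 47.4 / 13.3)² = 84.28
Round up: n = 85.

n = 85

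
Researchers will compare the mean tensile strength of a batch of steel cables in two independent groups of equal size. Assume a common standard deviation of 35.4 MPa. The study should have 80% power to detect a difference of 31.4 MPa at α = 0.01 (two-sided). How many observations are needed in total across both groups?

For two equal groups, n per group = 2·((z_{α/2} + z_β)·σ/δ)².
z_{α/2} = 2.576; z_β = 0.842 (power 80%).
n = 2 × (3.418 × 35.4 / 31.4)² = 2 × 14.85 = 29.70
Round up: n = 30 per group.
Total across both groups: 2 × 30 = 60.

60 total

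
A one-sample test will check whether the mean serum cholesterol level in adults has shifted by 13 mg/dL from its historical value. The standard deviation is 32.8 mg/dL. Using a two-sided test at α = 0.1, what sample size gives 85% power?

For a one-sample z-test, n = ((z_{α/2} + z_β)·σ/δ)².
z_{α/2} = 1.645 (two-sided α = 0.1); z_β = 1.036 (power 85% → β = 0.15).
n = (2.681 × 32.8 / 13)² = 45.76
Round up: n = 46.

46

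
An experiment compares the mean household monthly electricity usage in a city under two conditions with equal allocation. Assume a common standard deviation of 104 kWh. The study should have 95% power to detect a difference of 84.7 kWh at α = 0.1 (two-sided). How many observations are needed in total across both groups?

For two equal groups, n per group = 2·((z_{α/2} + z_β)·σ/δ)².
z_{α/2} = 1.645; z_β = 1.645 (power 95%).
n = 2 × (3.290 × 104 / 84.7)² = 2 × 16.32 = 32.64
Round up: n = 33 per group.
Total across both groups: 2 × 33 = 66.

66 total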